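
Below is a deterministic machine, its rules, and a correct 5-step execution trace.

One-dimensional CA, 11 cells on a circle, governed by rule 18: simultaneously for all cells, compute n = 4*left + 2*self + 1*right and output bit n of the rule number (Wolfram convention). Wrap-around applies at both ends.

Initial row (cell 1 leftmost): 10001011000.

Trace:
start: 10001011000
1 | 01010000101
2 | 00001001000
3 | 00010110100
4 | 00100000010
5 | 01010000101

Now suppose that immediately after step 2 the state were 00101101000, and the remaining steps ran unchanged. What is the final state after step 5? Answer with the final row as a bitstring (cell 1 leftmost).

00010010000

state after step 2 := 00101101000
3 | 01000000100
4 | 10100001010
5 | 00010010000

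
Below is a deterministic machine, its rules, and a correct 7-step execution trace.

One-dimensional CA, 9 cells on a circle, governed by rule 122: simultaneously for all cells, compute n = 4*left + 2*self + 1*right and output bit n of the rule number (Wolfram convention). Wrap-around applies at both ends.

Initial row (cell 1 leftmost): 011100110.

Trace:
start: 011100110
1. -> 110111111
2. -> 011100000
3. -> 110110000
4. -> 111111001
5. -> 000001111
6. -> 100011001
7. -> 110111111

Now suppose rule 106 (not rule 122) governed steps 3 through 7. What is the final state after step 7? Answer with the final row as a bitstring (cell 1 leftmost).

(re-executing steps 3..7 under rule 106; state before step 3: 011100000)
3. -> 110100000
4. -> 111000001
5. -> 001000011
6. -> 010000111
7. -> 100001101

100001101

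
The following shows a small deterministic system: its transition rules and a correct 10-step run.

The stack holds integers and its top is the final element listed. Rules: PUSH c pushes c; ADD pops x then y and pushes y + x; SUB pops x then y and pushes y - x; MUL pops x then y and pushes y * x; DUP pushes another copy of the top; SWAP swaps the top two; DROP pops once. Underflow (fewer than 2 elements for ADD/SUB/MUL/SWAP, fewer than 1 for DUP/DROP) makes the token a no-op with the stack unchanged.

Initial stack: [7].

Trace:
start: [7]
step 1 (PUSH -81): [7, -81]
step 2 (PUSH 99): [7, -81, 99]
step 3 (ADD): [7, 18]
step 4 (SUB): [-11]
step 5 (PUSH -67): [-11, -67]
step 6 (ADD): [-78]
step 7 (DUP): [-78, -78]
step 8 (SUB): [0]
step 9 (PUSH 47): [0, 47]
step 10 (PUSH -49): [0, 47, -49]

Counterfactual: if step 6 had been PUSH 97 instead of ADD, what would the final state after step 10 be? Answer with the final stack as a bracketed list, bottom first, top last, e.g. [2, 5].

[-11, -67, 0, 47, -49]

(re-executing from step 6 with the substitution; state before step 6: [-11, -67])
step 6 (PUSH 97): [-11, -67, 97]
step 7 (DUP): [-11, -67, 97, 97]
step 8 (SUB): [-11, -67, 0]
step 9 (PUSH 47): [-11, -67, 0, 47]
step 10 (PUSH -49): [-11, -67, 0, 47, -49]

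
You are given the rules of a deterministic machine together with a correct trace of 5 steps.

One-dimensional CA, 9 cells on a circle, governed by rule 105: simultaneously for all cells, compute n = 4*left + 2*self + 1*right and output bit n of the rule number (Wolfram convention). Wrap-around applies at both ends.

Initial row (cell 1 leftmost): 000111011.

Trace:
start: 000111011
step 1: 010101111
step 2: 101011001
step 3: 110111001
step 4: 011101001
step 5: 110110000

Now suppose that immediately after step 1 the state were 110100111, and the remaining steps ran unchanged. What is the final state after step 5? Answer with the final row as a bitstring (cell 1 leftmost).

100100000

state after step 1 := 110100111
step 2: 011000100
step 3: 011010001
step 4: 111100100
step 5: 100100000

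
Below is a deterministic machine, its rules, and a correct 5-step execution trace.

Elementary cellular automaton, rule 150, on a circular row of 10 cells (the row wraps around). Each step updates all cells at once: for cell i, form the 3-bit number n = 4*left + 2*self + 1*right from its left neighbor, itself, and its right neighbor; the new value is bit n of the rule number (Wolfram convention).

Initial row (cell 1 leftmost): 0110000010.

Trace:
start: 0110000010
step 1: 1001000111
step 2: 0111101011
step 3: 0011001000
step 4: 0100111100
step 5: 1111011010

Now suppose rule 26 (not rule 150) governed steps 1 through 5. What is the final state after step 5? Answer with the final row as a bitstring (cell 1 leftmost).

(re-executing steps 1..5 under rule 26; state before step 1: 0110000010)
step 1: 1101000101
step 2: 0000101001
step 3: 1001000110
step 4: 0110101100
step 5: 1100001010

1100001010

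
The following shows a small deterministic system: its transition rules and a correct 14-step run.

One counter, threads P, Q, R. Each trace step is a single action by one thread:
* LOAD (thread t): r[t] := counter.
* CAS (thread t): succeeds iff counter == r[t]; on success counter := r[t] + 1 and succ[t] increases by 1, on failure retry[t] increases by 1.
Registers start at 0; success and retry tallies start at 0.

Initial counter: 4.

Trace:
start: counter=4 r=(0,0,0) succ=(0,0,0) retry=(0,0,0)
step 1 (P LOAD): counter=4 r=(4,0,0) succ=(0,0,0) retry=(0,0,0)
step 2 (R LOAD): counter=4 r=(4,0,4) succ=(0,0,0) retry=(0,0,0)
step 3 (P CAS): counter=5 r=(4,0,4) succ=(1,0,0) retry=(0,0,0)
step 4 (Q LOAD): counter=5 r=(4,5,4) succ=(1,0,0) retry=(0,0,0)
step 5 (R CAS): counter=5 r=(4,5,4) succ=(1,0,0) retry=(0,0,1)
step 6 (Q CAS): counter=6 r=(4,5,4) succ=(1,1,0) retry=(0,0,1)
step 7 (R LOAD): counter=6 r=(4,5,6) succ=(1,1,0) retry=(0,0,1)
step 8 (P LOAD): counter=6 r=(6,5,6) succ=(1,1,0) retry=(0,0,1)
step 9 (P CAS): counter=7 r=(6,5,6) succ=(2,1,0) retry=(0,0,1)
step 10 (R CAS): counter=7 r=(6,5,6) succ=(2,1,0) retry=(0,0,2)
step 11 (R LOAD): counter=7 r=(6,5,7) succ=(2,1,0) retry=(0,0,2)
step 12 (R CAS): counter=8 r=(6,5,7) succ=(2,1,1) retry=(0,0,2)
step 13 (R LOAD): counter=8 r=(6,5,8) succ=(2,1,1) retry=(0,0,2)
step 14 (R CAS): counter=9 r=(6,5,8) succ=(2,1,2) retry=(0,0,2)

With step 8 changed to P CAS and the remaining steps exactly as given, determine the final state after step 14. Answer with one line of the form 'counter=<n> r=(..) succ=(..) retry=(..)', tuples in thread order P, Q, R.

(re-executing from step 8 with the substitution; state before step 8: counter=6 r=(4,5,6) succ=(1,1,0) retry=(0,0,1))
step 8 (P CAS): counter=6 r=(4,5,6) succ=(1,1,0) retry=(1,0,1)
step 9 (P CAS): counter=6 r=(4,5,6) succ=(1,1,0) retry=(2,0,1)
step 10 (R CAS): counter=7 r=(4,5,6) succ=(1,1,1) retry=(2,0,1)
step 11 (R LOAD): counter=7 r=(4,5,7) succ=(1,1,1) retry=(2,0,1)
step 12 (R CAS): counter=8 r=(4,5,7) succ=(1,1,2) retry=(2,0,1)
step 13 (R LOAD): counter=8 r=(4,5,8) succ=(1,1,2) retry=(2,0,1)
step 14 (R CAS): counter=9 r=(4,5,8) succ=(1,1,3) retry=(2,0,1)

counter=9 r=(4,5,8) succ=(1,1,3) retry=(2,0,1)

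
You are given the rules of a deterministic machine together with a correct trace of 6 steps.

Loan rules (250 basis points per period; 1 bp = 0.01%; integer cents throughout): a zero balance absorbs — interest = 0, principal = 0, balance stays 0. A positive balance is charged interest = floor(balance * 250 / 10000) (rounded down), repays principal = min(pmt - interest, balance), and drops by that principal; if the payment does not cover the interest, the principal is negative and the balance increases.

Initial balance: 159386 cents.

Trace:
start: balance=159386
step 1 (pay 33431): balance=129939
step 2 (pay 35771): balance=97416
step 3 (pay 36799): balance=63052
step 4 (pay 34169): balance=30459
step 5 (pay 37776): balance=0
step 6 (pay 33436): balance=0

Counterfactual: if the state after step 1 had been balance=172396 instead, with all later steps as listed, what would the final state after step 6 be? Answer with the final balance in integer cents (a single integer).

state after step 1 := balance=172396
step 2 (pay 35771): balance=140934
step 3 (pay 36799): balance=107658
step 4 (pay 34169): balance=76180
step 5 (pay 37776): balance=40308
step 6 (pay 33436): balance=7879

7879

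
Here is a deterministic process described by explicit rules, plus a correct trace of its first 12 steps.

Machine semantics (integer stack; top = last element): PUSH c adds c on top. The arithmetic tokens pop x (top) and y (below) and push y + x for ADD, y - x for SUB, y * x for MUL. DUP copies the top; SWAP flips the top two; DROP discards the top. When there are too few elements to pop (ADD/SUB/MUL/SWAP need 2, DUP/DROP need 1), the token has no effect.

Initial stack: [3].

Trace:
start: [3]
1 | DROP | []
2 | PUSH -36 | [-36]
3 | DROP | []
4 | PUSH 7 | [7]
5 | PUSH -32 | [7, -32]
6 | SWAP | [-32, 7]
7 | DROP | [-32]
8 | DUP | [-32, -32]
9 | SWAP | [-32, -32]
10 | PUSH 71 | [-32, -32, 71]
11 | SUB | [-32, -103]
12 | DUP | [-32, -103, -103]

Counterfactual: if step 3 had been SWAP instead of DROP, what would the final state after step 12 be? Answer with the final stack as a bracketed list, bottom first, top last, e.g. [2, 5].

[-36, -32, -103, -103]

(re-executing from step 3 with the substitution; state before step 3: [-36])
3 | SWAP | [-36]
4 | PUSH 7 | [-36, 7]
5 | PUSH -32 | [-36, 7, -32]
6 | SWAP | [-36, -32, 7]
7 | DROP | [-36, -32]
8 | DUP | [-36, -32, -32]
9 | SWAP | [-36, -32, -32]
10 | PUSH 71 | [-36, -32, -32, 71]
11 | SUB | [-36, -32, -103]
12 | DUP | [-36, -32, -103, -103]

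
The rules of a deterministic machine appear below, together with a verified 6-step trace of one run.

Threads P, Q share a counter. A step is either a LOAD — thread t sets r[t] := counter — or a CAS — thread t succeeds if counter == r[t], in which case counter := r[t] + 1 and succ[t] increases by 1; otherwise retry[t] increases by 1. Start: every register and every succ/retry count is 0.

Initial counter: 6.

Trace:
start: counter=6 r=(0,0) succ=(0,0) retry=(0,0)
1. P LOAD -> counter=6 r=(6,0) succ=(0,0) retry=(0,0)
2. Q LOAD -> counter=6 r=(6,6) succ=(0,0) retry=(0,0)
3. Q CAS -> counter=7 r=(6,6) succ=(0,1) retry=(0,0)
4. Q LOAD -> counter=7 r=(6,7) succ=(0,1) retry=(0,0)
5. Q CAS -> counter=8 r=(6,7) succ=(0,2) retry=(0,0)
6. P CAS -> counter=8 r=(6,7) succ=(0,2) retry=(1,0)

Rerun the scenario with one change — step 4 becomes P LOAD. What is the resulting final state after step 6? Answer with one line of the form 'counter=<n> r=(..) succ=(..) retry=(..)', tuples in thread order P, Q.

(re-executing from step 4 with the substitution; state before step 4: counter=7 r=(6,6) succ=(0,1) retry=(0,0))
4. P LOAD -> counter=7 r=(7,6) succ=(0,1) retry=(0,0)
5. Q CAS -> counter=7 r=(7,6) succ=(0,1) retry=(0,1)
6. P CAS -> counter=8 r=(7,6) succ=(1,1) retry=(0,1)

counter=8 r=(7,6) succ=(1,1) retry=(0,1)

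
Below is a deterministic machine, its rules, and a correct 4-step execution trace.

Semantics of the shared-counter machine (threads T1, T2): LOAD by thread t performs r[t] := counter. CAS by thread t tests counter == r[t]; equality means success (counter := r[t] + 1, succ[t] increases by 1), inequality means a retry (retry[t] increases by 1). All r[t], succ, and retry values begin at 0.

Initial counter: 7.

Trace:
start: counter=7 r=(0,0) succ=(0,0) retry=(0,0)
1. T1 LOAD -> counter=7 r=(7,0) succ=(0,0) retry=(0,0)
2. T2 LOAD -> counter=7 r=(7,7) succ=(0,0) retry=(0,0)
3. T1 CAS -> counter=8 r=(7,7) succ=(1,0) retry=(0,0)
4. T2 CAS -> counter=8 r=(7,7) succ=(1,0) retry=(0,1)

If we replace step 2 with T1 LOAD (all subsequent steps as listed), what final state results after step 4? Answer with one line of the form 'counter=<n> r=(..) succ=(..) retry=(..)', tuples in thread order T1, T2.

(re-executing from step 2 with the substitution; state before step 2: counter=7 r=(7,0) succ=(0,0) retry=(0,0))
2. T1 LOAD -> counter=7 r=(7,0) succ=(0,0) retry=(0,0)
3. T1 CAS -> counter=8 r=(7,0) succ=(1,0) retry=(0,0)
4. T2 CAS -> counter=8 r=(7,0) succ=(1,0) retry=(0,1)

counter=8 r=(7,0) succ=(1,0) retry=(0,1)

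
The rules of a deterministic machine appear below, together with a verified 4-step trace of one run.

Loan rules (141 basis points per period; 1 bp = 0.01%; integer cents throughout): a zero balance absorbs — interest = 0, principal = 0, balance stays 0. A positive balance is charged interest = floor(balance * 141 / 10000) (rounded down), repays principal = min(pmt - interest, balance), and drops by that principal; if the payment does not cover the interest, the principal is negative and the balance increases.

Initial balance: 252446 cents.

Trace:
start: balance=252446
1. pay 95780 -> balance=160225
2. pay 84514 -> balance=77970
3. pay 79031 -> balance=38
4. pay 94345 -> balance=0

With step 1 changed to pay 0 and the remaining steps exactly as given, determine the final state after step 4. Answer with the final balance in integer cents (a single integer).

(re-executing from step 1 with the substitution; state before step 1: balance=252446)
1. pay 0 -> balance=256005
2. pay 84514 -> balance=175100
3. pay 79031 -> balance=98537
4. pay 94345 -> balance=5581

5581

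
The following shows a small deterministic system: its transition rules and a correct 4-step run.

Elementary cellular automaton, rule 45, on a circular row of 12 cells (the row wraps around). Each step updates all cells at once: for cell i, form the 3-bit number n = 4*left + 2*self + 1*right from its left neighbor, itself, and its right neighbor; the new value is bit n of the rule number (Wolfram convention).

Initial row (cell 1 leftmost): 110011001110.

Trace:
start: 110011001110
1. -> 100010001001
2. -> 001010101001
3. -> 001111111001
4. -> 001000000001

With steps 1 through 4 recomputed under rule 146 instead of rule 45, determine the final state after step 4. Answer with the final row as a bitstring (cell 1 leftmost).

(re-executing steps 1..4 under rule 146; state before step 1: 110011001110)
1. -> 001100110100
2. -> 010011000010
3. -> 101100100101
4. -> 000011011000

000011011000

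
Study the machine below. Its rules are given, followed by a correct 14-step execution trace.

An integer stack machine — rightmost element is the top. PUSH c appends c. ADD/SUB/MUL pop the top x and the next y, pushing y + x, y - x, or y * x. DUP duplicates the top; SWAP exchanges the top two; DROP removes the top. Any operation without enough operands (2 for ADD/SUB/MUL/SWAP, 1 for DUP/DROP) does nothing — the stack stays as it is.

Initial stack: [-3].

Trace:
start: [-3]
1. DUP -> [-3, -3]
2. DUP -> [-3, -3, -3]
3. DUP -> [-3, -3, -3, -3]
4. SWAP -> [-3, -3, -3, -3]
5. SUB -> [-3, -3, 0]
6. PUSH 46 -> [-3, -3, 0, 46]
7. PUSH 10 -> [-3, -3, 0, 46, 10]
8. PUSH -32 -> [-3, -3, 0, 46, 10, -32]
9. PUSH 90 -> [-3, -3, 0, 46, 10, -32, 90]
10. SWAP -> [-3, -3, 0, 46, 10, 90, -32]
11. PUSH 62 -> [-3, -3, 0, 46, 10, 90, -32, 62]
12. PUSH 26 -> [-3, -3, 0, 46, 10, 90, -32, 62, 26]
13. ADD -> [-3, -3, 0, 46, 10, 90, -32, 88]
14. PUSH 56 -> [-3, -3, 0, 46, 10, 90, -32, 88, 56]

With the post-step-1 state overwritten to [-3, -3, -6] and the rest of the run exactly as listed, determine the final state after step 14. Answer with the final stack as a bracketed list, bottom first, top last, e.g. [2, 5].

[-3, -3, -6, 0, 46, 10, 90, -32, 88, 56]

state after step 1 := [-3, -3, -6]
2. DUP -> [-3, -3, -6, -6]
3. DUP -> [-3, -3, -6, -6, -6]
4. SWAP -> [-3, -3, -6, -6, -6]
5. SUB -> [-3, -3, -6, 0]
6. PUSH 46 -> [-3, -3, -6, 0, 46]
7. PUSH 10 -> [-3, -3, -6, 0, 46, 10]
8. PUSH -32 -> [-3, -3, -6, 0, 46, 10, -32]
9. PUSH 90 -> [-3, -3, -6, 0, 46, 10, -32, 90]
10. SWAP -> [-3, -3, -6, 0, 46, 10, 90, -32]
11. PUSH 62 -> [-3, -3, -6, 0, 46, 10, 90, -32, 62]
12. PUSH 26 -> [-3, -3, -6, 0, 46, 10, 90, -32, 62, 26]
13. ADD -> [-3, -3, -6, 0, 46, 10, 90, -32, 88]
14. PUSH 56 -> [-3, -3, -6, 0, 46, 10, 90, -32, 88, 56]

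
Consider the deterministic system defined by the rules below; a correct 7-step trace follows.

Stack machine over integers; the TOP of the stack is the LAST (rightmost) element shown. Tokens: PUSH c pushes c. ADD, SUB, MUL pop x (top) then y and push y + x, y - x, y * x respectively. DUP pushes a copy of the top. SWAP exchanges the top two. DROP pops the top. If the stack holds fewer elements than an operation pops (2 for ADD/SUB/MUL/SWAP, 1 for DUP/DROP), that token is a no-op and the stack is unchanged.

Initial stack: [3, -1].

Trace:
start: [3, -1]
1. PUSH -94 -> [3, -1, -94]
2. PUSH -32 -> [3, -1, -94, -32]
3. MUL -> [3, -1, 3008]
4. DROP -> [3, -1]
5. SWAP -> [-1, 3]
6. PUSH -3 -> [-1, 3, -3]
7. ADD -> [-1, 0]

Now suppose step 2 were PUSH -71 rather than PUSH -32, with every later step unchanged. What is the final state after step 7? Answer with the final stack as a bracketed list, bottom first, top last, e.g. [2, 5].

[-1, 0]

(re-executing from step 2 with the substitution; state before step 2: [3, -1, -94])
2. PUSH -71 -> [3, -1, -94, -71]
3. MUL -> [3, -1, 6674]
4. DROP -> [3, -1]
5. SWAP -> [-1, 3]
6. PUSH -3 -> [-1, 3, -3]
7. ADD -> [-1, 0]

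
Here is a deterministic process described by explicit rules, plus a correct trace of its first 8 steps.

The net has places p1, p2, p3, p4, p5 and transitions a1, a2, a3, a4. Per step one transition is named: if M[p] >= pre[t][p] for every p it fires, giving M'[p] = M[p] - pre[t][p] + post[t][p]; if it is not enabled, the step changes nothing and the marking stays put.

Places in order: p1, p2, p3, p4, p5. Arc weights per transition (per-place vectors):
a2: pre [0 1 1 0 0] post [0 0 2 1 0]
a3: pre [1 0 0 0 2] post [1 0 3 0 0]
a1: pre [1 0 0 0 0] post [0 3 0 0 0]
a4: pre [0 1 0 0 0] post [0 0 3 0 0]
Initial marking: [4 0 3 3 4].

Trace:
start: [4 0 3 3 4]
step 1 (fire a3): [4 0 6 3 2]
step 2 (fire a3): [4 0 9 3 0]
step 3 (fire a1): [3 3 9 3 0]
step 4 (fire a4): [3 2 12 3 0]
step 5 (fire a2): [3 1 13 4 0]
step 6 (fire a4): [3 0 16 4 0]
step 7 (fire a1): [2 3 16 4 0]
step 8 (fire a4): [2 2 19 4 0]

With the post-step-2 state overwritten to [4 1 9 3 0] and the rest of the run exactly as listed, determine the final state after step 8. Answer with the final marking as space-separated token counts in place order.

state after step 2 := [4 1 9 3 0]
step 3 (fire a1): [3 4 9 3 0]
step 4 (fire a4): [3 3 12 3 0]
step 5 (fire a2): [3 2 13 4 0]
step 6 (fire a4): [3 1 16 4 0]
step 7 (fire a1): [2 4 16 4 0]
step 8 (fire a4): [2 3 19 4 0]

2 3 19 4 0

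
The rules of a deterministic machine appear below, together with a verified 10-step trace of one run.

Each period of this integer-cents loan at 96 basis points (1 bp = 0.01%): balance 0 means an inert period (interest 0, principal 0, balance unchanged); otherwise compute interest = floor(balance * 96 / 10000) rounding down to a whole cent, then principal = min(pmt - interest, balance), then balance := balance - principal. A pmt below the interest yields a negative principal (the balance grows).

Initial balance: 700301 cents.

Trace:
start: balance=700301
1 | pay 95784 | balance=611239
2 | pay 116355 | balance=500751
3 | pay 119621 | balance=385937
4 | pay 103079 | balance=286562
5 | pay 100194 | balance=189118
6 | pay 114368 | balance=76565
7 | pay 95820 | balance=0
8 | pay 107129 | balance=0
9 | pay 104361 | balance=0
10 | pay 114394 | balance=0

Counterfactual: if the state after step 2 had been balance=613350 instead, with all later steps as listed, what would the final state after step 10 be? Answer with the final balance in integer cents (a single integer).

state after step 2 := balance=613350
3 | pay 119621 | balance=499617
4 | pay 103079 | balance=401334
5 | pay 100194 | balance=304992
6 | pay 114368 | balance=193551
7 | pay 95820 | balance=99589
8 | pay 107129 | balance=0
9 | pay 104361 | balance=0
10 | pay 114394 | balance=0

0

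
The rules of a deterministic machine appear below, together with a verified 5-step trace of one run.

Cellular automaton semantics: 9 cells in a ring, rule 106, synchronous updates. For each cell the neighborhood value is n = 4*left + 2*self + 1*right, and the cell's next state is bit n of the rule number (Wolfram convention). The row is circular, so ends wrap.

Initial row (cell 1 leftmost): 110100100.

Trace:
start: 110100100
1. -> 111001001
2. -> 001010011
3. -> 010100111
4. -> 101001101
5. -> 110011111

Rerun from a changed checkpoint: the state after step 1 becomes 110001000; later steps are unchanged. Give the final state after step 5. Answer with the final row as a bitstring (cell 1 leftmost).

state after step 1 := 110001000
2. -> 110010001
3. -> 010100011
4. -> 101000111
5. -> 110001100

110001100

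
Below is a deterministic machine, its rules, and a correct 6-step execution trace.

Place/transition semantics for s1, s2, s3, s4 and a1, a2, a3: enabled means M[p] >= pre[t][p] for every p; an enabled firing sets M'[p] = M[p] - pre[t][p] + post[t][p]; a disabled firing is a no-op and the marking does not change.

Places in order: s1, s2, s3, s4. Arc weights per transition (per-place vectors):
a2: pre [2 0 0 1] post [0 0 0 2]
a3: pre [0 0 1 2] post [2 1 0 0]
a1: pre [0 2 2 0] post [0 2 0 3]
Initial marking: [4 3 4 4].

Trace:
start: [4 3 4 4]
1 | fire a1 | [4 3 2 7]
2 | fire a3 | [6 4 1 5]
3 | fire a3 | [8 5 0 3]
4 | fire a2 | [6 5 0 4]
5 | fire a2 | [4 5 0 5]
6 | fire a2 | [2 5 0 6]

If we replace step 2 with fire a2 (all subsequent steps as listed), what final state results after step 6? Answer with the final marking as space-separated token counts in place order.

(re-executing from step 2 with the substitution; state before step 2: [4 3 2 7])
2 | fire a2 | [2 3 2 8]
3 | fire a3 | [4 4 1 6]
4 | fire a2 | [2 4 1 7]
5 | fire a2 | [0 4 1 8]
6 | fire a2 | [0 4 1 8]

0 4 1 8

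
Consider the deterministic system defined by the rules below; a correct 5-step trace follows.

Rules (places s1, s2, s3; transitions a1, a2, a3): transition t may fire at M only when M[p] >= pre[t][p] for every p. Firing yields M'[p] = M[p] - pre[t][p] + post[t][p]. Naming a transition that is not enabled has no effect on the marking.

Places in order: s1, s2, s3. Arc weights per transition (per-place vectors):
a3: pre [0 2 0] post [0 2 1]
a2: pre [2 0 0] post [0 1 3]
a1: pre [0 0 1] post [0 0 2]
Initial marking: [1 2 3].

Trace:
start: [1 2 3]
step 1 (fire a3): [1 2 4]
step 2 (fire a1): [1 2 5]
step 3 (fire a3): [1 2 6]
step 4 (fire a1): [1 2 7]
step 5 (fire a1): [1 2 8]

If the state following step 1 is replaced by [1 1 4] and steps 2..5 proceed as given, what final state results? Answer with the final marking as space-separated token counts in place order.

state after step 1 := [1 1 4]
step 2 (fire a1): [1 1 5]
step 3 (fire a3): [1 1 5]
step 4 (fire a1): [1 1 6]
step 5 (fire a1): [1 1 7]

1 1 7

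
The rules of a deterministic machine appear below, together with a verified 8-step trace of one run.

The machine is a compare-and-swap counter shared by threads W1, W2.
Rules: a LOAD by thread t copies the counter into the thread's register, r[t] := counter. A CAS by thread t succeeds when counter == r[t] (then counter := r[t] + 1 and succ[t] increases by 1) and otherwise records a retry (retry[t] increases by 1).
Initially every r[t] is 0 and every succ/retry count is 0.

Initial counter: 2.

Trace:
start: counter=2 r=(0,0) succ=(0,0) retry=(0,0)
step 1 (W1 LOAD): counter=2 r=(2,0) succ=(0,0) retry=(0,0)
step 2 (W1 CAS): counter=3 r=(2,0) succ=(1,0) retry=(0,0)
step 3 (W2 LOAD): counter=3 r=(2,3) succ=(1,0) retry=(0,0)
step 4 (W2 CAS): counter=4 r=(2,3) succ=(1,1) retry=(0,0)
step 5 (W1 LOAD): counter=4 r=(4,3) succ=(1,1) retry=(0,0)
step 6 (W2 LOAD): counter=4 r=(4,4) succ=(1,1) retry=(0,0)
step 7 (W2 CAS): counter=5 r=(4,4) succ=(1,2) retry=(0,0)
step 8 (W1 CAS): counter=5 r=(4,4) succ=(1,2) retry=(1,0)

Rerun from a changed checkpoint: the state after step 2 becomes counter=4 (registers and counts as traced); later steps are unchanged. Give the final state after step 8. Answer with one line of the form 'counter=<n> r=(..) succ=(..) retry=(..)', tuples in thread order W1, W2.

counter=6 r=(5,5) succ=(1,2) retry=(1,0)

state after step 2 := counter=4 r=(2,0) succ=(1,0) retry=(0,0)
step 3 (W2 LOAD): counter=4 r=(2,4) succ=(1,0) retry=(0,0)
step 4 (W2 CAS): counter=5 r=(2,4) succ=(1,1) retry=(0,0)
step 5 (W1 LOAD): counter=5 r=(5,4) succ=(1,1) retry=(0,0)
step 6 (W2 LOAD): counter=5 r=(5,5) succ=(1,1) retry=(0,0)
step 7 (W2 CAS): counter=6 r=(5,5) succ=(1,2) retry=(0,0)
step 8 (W1 CAS): counter=6 r=(5,5) succ=(1,2) retry=(1,0)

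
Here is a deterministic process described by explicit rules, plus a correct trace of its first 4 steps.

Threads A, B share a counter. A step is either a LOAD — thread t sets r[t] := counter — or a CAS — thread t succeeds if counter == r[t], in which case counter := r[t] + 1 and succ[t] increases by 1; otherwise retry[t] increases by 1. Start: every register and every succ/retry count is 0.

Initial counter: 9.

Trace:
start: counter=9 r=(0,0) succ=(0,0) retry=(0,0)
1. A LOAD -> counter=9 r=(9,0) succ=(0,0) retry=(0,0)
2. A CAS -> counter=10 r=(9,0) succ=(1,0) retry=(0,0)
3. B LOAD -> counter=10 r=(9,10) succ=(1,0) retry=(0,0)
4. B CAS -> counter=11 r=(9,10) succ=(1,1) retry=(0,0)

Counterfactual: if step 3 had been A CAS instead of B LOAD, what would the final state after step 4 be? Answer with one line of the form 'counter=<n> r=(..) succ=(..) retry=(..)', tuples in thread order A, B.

(re-executing from step 3 with the substitution; state before step 3: counter=10 r=(9,0) succ=(1,0) retry=(0,0))
3. A CAS -> counter=10 r=(9,0) succ=(1,0) retry=(1,0)
4. B CAS -> counter=10 r=(9,0) succ=(1,0) retry=(1,1)

counter=10 r=(9,0) succ=(1,0) retry=(1,1)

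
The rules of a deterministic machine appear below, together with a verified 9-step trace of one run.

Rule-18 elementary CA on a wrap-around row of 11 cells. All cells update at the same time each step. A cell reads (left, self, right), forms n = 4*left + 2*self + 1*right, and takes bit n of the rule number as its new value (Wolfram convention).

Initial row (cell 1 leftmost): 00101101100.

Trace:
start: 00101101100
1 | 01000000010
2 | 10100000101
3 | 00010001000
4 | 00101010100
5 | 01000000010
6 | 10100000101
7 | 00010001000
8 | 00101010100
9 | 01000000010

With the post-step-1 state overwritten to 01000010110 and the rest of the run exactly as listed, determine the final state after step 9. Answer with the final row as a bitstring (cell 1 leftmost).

state after step 1 := 01000010110
2 | 10100100001
3 | 00011010010
4 | 00100001101
5 | 11010010000
6 | 00001101001
7 | 10010000110
8 | 01101001000
9 | 10000110100

10000110100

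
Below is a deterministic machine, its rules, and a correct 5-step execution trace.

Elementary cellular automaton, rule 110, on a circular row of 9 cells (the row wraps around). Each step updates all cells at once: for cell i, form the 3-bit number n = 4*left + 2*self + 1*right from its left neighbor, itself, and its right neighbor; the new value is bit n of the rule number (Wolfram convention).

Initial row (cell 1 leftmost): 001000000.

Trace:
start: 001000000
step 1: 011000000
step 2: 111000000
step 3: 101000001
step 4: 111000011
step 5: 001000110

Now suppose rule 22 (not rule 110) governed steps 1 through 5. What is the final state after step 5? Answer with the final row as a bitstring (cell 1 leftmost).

000001001

(re-executing steps 1..5 under rule 22; state before step 1: 001000000)
step 1: 011100000
step 2: 100010000
step 3: 110111001
step 4: 000000110
step 5: 000001001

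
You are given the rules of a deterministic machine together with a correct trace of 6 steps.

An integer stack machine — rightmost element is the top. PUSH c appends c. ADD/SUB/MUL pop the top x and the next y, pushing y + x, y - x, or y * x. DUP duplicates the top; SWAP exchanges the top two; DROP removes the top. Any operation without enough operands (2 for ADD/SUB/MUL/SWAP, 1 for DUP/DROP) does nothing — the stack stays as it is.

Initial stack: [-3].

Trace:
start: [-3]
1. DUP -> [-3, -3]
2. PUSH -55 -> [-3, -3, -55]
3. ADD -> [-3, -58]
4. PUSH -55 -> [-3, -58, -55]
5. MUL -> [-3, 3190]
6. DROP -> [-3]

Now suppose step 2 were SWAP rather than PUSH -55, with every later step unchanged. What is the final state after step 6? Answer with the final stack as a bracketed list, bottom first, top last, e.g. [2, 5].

(re-executing from step 2 with the substitution; state before step 2: [-3, -3])
2. SWAP -> [-3, -3]
3. ADD -> [-6]
4. PUSH -55 -> [-6, -55]
5. MUL -> [330]
6. DROP -> []

[]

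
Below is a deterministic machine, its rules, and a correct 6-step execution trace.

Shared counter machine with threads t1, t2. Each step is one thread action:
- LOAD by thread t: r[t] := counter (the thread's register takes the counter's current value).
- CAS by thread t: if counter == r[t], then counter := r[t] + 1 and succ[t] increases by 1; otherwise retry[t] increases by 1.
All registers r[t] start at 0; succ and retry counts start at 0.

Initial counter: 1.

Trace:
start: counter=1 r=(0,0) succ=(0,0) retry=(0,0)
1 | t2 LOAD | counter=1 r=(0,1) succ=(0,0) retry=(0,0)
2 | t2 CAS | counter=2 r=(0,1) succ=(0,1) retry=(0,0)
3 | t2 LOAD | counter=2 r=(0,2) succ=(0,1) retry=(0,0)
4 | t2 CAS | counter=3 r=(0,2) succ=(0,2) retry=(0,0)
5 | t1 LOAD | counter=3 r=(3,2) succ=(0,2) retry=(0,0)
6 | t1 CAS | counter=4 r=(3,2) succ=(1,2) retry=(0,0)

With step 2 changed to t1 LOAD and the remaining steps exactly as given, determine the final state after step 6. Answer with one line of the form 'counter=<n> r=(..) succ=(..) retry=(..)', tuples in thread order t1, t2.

(re-executing from step 2 with the substitution; state before step 2: counter=1 r=(0,1) succ=(0,0) retry=(0,0))
2 | t1 LOAD | counter=1 r=(1,1) succ=(0,0) retry=(0,0)
3 | t2 LOAD | counter=1 r=(1,1) succ=(0,0) retry=(0,0)
4 | t2 CAS | counter=2 r=(1,1) succ=(0,1) retry=(0,0)
5 | t1 LOAD | counter=2 r=(2,1) succ=(0,1) retry=(0,0)
6 | t1 CAS | counter=3 r=(2,1) succ=(1,1) retry=(0,0)

counter=3 r=(2,1) succ=(1,1) retry=(0,0)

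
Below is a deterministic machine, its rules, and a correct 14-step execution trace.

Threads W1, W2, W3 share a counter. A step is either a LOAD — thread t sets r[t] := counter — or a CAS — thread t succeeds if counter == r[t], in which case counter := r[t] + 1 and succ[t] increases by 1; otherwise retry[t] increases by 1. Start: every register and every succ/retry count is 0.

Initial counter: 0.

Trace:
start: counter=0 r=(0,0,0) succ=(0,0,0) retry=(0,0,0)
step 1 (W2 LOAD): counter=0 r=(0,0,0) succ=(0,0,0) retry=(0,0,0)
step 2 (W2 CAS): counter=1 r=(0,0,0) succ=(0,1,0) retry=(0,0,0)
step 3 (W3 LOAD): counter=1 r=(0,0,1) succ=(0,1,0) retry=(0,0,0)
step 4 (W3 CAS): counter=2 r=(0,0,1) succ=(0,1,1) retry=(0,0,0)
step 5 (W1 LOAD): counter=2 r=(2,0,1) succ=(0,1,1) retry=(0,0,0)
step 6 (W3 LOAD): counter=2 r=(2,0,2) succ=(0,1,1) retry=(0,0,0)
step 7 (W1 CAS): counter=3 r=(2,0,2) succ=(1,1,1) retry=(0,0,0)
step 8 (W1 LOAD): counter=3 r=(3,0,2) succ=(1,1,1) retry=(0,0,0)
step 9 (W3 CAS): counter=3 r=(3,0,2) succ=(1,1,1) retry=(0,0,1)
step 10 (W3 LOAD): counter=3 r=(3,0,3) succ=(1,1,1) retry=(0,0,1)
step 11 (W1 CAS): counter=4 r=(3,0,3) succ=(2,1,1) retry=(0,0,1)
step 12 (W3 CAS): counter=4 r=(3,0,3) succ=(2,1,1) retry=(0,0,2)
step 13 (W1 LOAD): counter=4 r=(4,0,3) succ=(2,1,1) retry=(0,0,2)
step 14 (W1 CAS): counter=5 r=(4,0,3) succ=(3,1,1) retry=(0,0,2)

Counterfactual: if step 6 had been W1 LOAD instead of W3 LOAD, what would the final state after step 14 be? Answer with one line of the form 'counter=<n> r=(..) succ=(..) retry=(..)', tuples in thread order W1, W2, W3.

(re-executing from step 6 with the substitution; state before step 6: counter=2 r=(2,0,1) succ=(0,1,1) retry=(0,0,0))
step 6 (W1 LOAD): counter=2 r=(2,0,1) succ=(0,1,1) retry=(0,0,0)
step 7 (W1 CAS): counter=3 r=(2,0,1) succ=(1,1,1) retry=(0,0,0)
step 8 (W1 LOAD): counter=3 r=(3,0,1) succ=(1,1,1) retry=(0,0,0)
step 9 (W3 CAS): counter=3 r=(3,0,1) succ=(1,1,1) retry=(0,0,1)
step 10 (W3 LOAD): counter=3 r=(3,0,3) succ=(1,1,1) retry=(0,0,1)
step 11 (W1 CAS): counter=4 r=(3,0,3) succ=(2,1,1) retry=(0,0,1)
step 12 (W3 CAS): counter=4 r=(3,0,3) succ=(2,1,1) retry=(0,0,2)
step 13 (W1 LOAD): counter=4 r=(4,0,3) succ=(2,1,1) retry=(0,0,2)
step 14 (W1 CAS): counter=5 r=(4,0,3) succ=(3,1,1) retry=(0,0,2)

counter=5 r=(4,0,3) succ=(3,1,1) retry=(0,0,2)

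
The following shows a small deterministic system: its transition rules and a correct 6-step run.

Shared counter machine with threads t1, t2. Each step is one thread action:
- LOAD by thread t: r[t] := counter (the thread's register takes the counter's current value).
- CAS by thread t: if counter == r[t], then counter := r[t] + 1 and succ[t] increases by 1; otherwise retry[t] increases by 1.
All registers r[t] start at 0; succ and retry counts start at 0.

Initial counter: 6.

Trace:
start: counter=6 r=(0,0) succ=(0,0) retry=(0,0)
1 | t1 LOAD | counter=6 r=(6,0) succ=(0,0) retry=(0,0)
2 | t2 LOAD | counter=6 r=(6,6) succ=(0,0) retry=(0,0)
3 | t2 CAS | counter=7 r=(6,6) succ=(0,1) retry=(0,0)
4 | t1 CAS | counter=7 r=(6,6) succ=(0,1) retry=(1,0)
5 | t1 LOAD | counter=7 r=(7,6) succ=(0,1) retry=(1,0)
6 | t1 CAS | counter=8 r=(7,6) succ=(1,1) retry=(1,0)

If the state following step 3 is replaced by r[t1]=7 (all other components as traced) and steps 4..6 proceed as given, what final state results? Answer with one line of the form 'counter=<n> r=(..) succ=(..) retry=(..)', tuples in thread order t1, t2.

counter=9 r=(8,6) succ=(2,1) retry=(0,0)

state after step 3 := counter=7 r=(7,6) succ=(0,1) retry=(0,0)
4 | t1 CAS | counter=8 r=(7,6) succ=(1,1) retry=(0,0)
5 | t1 LOAD | counter=8 r=(8,6) succ=(1,1) retry=(0,0)
6 | t1 CAS | counter=9 r=(8,6) succ=(2,1) retry=(0,0)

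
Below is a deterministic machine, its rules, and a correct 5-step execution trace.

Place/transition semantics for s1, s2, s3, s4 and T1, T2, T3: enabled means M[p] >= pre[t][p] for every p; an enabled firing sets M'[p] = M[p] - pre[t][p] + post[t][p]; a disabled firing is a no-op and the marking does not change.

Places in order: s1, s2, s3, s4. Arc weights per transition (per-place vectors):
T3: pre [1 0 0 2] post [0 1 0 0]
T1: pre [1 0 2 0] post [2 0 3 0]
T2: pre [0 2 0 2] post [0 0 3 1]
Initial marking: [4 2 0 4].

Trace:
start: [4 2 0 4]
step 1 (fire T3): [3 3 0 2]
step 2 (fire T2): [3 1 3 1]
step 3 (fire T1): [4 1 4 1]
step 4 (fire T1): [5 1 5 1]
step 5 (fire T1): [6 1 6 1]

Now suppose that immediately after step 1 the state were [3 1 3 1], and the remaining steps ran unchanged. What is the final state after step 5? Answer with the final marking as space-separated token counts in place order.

state after step 1 := [3 1 3 1]
step 2 (fire T2): [3 1 3 1]
step 3 (fire T1): [4 1 4 1]
step 4 (fire T1): [5 1 5 1]
step 5 (fire T1): [6 1 6 1]

6 1 6 1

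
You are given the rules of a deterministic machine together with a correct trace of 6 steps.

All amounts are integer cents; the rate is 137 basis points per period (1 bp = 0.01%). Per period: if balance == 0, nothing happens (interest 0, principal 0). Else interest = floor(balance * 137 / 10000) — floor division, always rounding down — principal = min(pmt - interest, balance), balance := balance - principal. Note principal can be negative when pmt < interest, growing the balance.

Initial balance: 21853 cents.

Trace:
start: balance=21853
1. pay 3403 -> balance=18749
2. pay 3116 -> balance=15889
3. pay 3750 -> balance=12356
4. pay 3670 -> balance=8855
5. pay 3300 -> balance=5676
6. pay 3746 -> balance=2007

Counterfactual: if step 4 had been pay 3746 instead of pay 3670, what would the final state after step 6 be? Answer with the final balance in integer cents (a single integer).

1929

(re-executing from step 4 with the substitution; state before step 4: balance=12356)
4. pay 3746 -> balance=8779
5. pay 3300 -> balance=5599
6. pay 3746 -> balance=1929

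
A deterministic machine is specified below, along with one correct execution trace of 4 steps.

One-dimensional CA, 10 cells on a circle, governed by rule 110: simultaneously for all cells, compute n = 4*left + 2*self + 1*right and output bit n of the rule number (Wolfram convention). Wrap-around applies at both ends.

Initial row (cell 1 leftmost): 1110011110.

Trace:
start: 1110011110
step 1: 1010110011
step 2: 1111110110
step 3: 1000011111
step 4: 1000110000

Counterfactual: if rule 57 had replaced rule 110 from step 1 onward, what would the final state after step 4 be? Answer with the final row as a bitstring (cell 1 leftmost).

(re-executing steps 1..4 under rule 57; state before step 1: 1110011110)
step 1: 1001010001
step 2: 0100101101
step 3: 1010011010
step 4: 0101010101

0101010101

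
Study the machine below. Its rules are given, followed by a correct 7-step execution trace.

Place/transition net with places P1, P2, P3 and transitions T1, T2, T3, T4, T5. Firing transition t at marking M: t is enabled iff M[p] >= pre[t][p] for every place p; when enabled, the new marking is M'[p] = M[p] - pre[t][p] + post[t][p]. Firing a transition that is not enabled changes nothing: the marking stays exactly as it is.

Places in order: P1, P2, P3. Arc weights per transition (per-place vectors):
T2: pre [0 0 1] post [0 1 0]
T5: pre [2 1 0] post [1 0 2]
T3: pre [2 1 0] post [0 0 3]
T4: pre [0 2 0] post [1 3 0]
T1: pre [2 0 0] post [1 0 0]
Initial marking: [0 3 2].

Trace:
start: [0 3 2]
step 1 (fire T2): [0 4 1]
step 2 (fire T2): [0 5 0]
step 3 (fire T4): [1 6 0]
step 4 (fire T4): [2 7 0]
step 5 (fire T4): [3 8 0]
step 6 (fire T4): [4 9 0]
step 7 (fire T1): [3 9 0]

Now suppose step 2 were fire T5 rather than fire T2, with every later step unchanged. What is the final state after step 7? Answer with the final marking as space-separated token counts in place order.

3 8 1

(re-executing from step 2 with the substitution; state before step 2: [0 4 1])
step 2 (fire T5): [0 4 1]
step 3 (fire T4): [1 5 1]
step 4 (fire T4): [2 6 1]
step 5 (fire T4): [3 7 1]
step 6 (fire T4): [4 8 1]
step 7 (fire T1): [3 8 1]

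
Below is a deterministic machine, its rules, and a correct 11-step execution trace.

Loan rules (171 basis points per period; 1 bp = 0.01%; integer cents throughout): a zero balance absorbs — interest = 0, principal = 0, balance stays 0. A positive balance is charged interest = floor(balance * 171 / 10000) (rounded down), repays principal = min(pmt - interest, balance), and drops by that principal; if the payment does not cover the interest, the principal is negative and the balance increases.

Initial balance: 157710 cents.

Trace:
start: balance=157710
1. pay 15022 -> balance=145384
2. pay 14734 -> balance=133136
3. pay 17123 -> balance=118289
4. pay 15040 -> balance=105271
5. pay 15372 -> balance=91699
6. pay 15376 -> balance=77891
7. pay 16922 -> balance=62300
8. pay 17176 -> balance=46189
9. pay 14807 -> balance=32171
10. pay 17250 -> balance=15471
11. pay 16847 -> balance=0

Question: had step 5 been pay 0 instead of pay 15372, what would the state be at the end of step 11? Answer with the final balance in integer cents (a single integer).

15906

(re-executing from step 5 with the substitution; state before step 5: balance=105271)
5. pay 0 -> balance=107071
6. pay 15376 -> balance=93525
7. pay 16922 -> balance=78202
8. pay 17176 -> balance=62363
9. pay 14807 -> balance=48622
10. pay 17250 -> balance=32203
11. pay 16847 -> balance=15906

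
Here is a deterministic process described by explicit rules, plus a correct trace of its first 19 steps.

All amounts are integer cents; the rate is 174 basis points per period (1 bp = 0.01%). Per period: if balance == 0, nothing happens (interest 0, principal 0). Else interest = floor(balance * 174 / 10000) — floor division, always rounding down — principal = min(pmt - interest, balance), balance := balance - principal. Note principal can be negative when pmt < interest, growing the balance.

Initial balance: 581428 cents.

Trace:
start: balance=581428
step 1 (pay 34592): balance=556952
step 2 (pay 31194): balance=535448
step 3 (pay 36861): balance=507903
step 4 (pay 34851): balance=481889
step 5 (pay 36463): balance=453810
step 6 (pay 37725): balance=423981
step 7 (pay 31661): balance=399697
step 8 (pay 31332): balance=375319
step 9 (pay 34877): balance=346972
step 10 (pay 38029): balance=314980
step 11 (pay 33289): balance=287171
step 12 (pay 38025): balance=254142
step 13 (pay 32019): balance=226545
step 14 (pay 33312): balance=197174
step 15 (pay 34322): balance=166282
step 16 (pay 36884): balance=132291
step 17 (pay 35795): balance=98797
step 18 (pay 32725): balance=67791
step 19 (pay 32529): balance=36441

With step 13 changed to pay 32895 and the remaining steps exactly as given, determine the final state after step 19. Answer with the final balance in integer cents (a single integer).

(re-executing from step 13 with the substitution; state before step 13: balance=254142)
step 13 (pay 32895): balance=225669
step 14 (pay 33312): balance=196283
step 15 (pay 34322): balance=165376
step 16 (pay 36884): balance=131369
step 17 (pay 35795): balance=97859
step 18 (pay 32725): balance=66836
step 19 (pay 32529): balance=35469

35469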